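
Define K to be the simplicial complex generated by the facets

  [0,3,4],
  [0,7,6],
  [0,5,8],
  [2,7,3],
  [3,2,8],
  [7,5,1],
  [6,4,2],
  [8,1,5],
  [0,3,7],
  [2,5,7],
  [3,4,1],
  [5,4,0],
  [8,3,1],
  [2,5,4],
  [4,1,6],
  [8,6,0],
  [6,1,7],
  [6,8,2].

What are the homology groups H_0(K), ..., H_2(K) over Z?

We work with the vertex ordering 0 < 1 < 2 < 3 < 4 < 5 < 6 < 7 < 8. The simplices of K, each written with vertices in increasing order, are:

  0-simplices (9): [0], [1], [2], [3], [4], [5], [6], [7], [8]
  1-simplices (27): (27 of them)
  2-simplices (18): [0,3,4], [0,3,7], [0,4,5], [0,5,8], [0,6,7], [0,6,8], [1,3,4], [1,3,8], [1,4,6], [1,5,7], [1,5,8], [1,6,7], [2,3,7], [2,3,8], [2,4,5], [2,4,6], [2,5,7], [2,6,8]

Hence C_0 ≅ Z^9, C_1 ≅ Z^27, C_2 ≅ Z^18.

∂_1: C_1 → C_0 is given by ∂[p,q] = [q] − [p]. For instance
  ∂[2,5] = [5] − [2].
As a 9×27 matrix over Z this has rank 8, with invariant factors (1,1,1,1,1,1,1,1).

∂_2: C_2 → C_1 acts by ∂[p,q,r] = [q,r] − [p,r] + [p,q]. For instance
  ∂[1,4,6] = [4,6] − [1,6] + [1,4],
  ∂[1,6,7] = [6,7] − [1,7] + [1,6].
As a 27×18 matrix over Z this has rank 17, with invariant factors (1,1,1,1,1,1,1,1,1,1,1,1,1,1,1,1,1).

Now H_k = ker ∂_k / im ∂_{k+1}, so:

  H_0: rank C_0 − rank ∂_1 = 9 − 8 = 1, and the invariant factors of ∂_1 are all 1, so H_0 ≅ Z.
  H_1: rank ker ∂_1 − rank ∂_2 = (27 − 8) − 17 = 2, and the invariant factors of ∂_2 are all 1, so H_1 ≅ Z^2.
  H_2: rank ker ∂_2 − rank ∂_3 = (18 − 17) − 0 = 1, and there is no ∂_3, so H_2 ≅ Z.

(K is a triangulation of the torus T^2.)

H_0 ≅ Z,  H_1 ≅ Z^2,  H_2 ≅ Z.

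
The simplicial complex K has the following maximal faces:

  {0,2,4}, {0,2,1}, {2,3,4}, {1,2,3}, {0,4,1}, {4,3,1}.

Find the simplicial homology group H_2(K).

H_2 = Z.

We work with the vertex ordering 0 < 1 < 2 < 3 < 4. The simplices of K, each written with vertices in increasing order, are:

  0-simplices (5): [0], [1], [2], [3], [4]
  1-simplices (9): [0,1], [0,2], [0,4], [1,2], [1,3], [1,4], [2,3], [2,4], [3,4]
  2-simplices (6): [0,1,2], [0,1,4], [0,2,4], [1,2,3], [1,3,4], [2,3,4]

so the chain groups are C_0 ≅ Z^5, C_1 ≅ Z^9, C_2 ≅ Z^6.

∂_1: C_1 → C_0 is given by ∂[p,q] = [q] − [p].
As a 5×9 matrix over Z this has rank 4, with invariant factors (1,1,1,1).

∂_2: C_2 → C_1 acts by ∂[p,q,r] = [q,r] − [p,r] + [p,q]. For instance
  ∂[0,1,2] = [1,2] − [0,2] + [0,1],
  ∂[0,1,4] = [1,4] − [0,4] + [0,1].
The resulting 9×6 matrix has rank 5, and its Smith normal form has invariant factors (1,1,1,1,1).

From H_k ≅ ker(∂_k) / im(∂_{k+1}) we obtain:

  H_2: rank ker ∂_2 − rank ∂_3 = (6 − 5) − 0 = 1, and there is no ∂_3, so H_2 = Z.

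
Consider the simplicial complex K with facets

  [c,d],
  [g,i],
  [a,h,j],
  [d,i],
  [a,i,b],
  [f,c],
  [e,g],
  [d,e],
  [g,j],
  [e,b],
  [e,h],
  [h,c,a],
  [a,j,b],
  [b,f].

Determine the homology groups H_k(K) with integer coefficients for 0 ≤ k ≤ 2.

Fix the vertex order a < b < c < d < e < f < g < h < i < j and write every simplex with vertices in increasing order. Then dim K = 2 and the simplices of K are:

  0-simplices (10): a, b, c, d, e, f, g, h, i, j
  1-simplices (19): ab, ac, ah, ai, aj, be, bf, bi, bj, cd, cf, ch, de, di, eg, eh, gi, gj, hj
  2-simplices (4): abi, abj, ach, ahj

so the chain groups are C_0 ≅ Z^10, C_1 ≅ Z^19, C_2 ≅ Z^4.

∂_1: C_1 → C_0 maps an edge to its endpoints' difference, ∂[p,q] = q − p. For instance
  ∂ah = h − a.
This gives a 10×19 integer matrix of rank 9; reducing to Smith normal form yields diagonal entries (1,1,1,1,1,1,1,1,1).

∂_2: C_2 → C_1 sends each 2-simplex [p,q,r] to [q,r] − [p,r] + [p,q]. For instance
  ∂ahj = hj − aj + ah,
  ∂abj = bj − aj + ab.
As a 19×4 matrix over Z this has rank 4, with invariant factors (1,1,1,1).

From H_k ≅ ker(∂_k) / im(∂_{k+1}) we obtain:

  H_0: rank C_0 − rank ∂_1 = 10 − 9 = 1, and the invariant factors of ∂_1 are all 1, so H_0 ≅ Z.
  H_1: rank ker ∂_1 − rank ∂_2 = (19 − 9) − 4 = 6, and the invariant factors of ∂_2 are all 1, so H_1 ≅ Z^6.
  H_2: rank ker ∂_2 − rank ∂_3 = (4 − 4) − 0 = 0, and there is no ∂_3, so H_2 ≅ 0.

H_0 = Z,  H_1 = Z^6,  H_2 = 0.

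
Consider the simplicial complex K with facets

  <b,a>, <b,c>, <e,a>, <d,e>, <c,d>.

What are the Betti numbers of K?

b_0 = 1, b_1 = 1.

We work with the vertex ordering a < b < c < d < e. The simplices of K, each written with vertices in increasing order, are:

  0-simplices (5): a, b, c, d, e
  1-simplices (5): ab, ae, bc, cd, de

so the chain groups are C_0 ≅ Z^5, C_1 ≅ Z^5.

Boundary ∂_1: C_1 → C_0 maps an edge to its endpoints' difference, ∂[p,q] = q − p.
The 5×5 boundary matrix has rank 4 and Smith normal form diag(1,1,1,1).

Computing H_k = (kernel of ∂_k) / (image of ∂_{k+1}):

  H_0: rank C_0 − rank ∂_1 = 5 − 4 = 1, and the invariant factors of ∂_1 are all 1, so H_0 = Z.
  H_1: rank ker ∂_1 − rank ∂_2 = (5 − 4) − 0 = 1, and there is no ∂_2, so H_1 = Z.

(K is a triangulation of the circle S^1.)

Hence the Betti numbers are b_0 = 1, b_1 = 1.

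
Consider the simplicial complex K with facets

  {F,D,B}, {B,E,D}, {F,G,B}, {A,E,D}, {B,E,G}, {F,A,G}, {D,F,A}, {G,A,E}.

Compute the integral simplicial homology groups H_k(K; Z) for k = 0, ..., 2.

Take the total order A < B < D < E < F < G on the vertex set. Then K (dimension 2) consists of the simplices:

  0-simplices (6): A, B, D, E, F, G
  1-simplices (12): AD, AE, AF, AG, BD, BE, BF, BG, DE, DF, EG, FG
  2-simplices (8): ADE, ADF, AEG, AFG, BDE, BDF, BEG, BFG

Hence C_0 ≅ Z^6, C_1 ≅ Z^12, C_2 ≅ Z^8.

The boundary map ∂_1: C_1 → C_0 is given by ∂[p,q] = [q] − [p].
As a 6×12 matrix over Z this has rank 5, with invariant factors (1,1,1,1,1).

Boundary ∂_2: C_2 → C_1 maps a triangle to the signed sum of its edges. For instance
  ∂AFG = FG − AG + AF,
  ∂BDE = DE − BE + BD.
As a 12×8 matrix over Z this has rank 7, with invariant factors (1,1,1,1,1,1,1).

Now H_k = ker ∂_k / im ∂_{k+1}, so:

  H_0: rank C_0 − rank ∂_1 = 6 − 5 = 1, and the invariant factors of ∂_1 are all 1, so H_0 ≅ Z.
  H_1: rank ker ∂_1 − rank ∂_2 = (12 − 5) − 7 = 0, and the invariant factors of ∂_2 are all 1, so H_1 ≅ 0.
  H_2: rank ker ∂_2 − rank ∂_3 = (8 − 7) − 0 = 1, and there is no ∂_3, so H_2 ≅ Z.

(K is a triangulation of the 2-sphere S^2.)

H_0 ≅ Z,  H_1 = 0,  H_2 ≅ Z.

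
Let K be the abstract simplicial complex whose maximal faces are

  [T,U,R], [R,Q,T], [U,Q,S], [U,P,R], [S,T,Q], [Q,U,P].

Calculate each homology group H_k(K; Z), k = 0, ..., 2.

H_0 = Z,  H_1 = Z,  H_2 = 0.

Order the vertices as P < Q < R < S < T < U. Listing each simplex with vertices in this order, K has dimension 2 with simplices:

  0-simplices (6): P, Q, R, S, T, U
  1-simplices (12): PQ, PR, PU, QR, QS, QT, QU, RT, RU, ST, SU, TU
  2-simplices (6): PQU, PRU, QRT, QST, QSU, RTU

Hence C_0 ≅ Z^6, C_1 ≅ Z^12, C_2 ≅ Z^6.

Boundary ∂_1: C_1 → C_0 maps an edge to its endpoints' difference, ∂[p,q] = q − p. For instance
  ∂QS = S − Q.
As a 6×12 matrix over Z this has rank 5, with invariant factors (1,1,1,1,1).

Boundary ∂_2: C_2 → C_1 acts by ∂[p,q,r] = [q,r] − [p,r] + [p,q]. For instance
  ∂QSU = SU − QU + QS,
  ∂RTU = TU − RU + RT.
The 12×6 boundary matrix has rank 6 and Smith normal form diag(1,1,1,1,1,1).

From H_k ≅ ker(∂_k) / im(∂_{k+1}) we obtain:

  H_0: rank C_0 − rank ∂_1 = 6 − 5 = 1, and the invariant factors of ∂_1 are all 1, so H_0 ≅ Z.
  H_1: rank ker ∂_1 − rank ∂_2 = (12 − 5) − 6 = 1, and the invariant factors of ∂_2 are all 1, so H_1 ≅ Z.
  H_2: rank ker ∂_2 − rank ∂_3 = (6 − 6) − 0 = 0, and there is no ∂_3, so H_2 ≅ 0.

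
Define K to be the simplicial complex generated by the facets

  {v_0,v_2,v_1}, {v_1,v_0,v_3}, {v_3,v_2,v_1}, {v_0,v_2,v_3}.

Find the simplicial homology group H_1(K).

H_1 ≅ 0.

We work with the vertex ordering v_0 < v_1 < v_2 < v_3. The simplices of K, each written with vertices in increasing order, are:

  0-simplices (4): [v_0], [v_1], [v_2], [v_3]
  1-simplices (6): [v_0,v_1], [v_0,v_2], [v_0,v_3], [v_1,v_2], [v_1,v_3], [v_2,v_3]
  2-simplices (4): [v_0,v_1,v_2], [v_0,v_1,v_3], [v_0,v_2,v_3], [v_1,v_2,v_3]

Hence C_0 ≅ Z^4, C_1 ≅ Z^6, C_2 ≅ Z^4.

∂_1: C_1 → C_0 maps an edge to its endpoints' difference, ∂[p,q] = q − p. For instance
  ∂[v_0,v_2] = [v_2] − [v_0].
As a 4×6 matrix over Z this has rank 3, with invariant factors (1,1,1).

Boundary ∂_2: C_2 → C_1 acts by ∂[p,q,r] = [q,r] − [p,r] + [p,q]. For instance
  ∂[v_0,v_1,v_3] = [v_1,v_3] − [v_0,v_3] + [v_0,v_1],
  ∂[v_0,v_1,v_2] = [v_1,v_2] − [v_0,v_2] + [v_0,v_1].
The 6×4 boundary matrix has rank 3 and Smith normal form diag(1,1,1).

Computing H_k = (kernel of ∂_k) / (image of ∂_{k+1}):

  H_1: rank ker ∂_1 − rank ∂_2 = (6 − 3) − 3 = 0, and the invariant factors of ∂_2 are all 1, so H_1 = 0.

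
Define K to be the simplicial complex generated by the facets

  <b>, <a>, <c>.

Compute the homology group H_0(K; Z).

Order the vertices as a < b < c. Listing each simplex with vertices in this order, K has dimension 0 with simplices:

  0-simplices (3): a, b, c

so the chain groups are C_0 ≅ Z^3.

From H_k ≅ ker(∂_k) / im(∂_{k+1}) we obtain:

  H_0: rank C_0 − rank ∂_1 = 3 − 0 = 3, and there is no ∂_1, so H_0 = Z^3.

H_0 ≅ Z^3.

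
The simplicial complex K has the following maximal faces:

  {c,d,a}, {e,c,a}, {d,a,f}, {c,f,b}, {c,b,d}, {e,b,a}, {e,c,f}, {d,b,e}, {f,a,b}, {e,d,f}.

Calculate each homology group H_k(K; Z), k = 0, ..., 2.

H_0 = Z,  H_1 = Z/2,  H_2 = 0.

Take the total order a < b < c < d < e < f on the vertex set. Then K (dimension 2) consists of the simplices:

  0-simplices (6): a, b, c, d, e, f
  1-simplices (15): ab, ac, ad, ae, af, bc, bd, be, bf, cd, ce, cf, de, df, ef
  2-simplices (10): abe, abf, acd, ace, adf, bcd, bcf, bde, cef, def

so the chain groups are C_0 ≅ Z^6, C_1 ≅ Z^15, C_2 ≅ Z^10.

The boundary map ∂_1: C_1 → C_0 maps an edge to its endpoints' difference, ∂[p,q] = q − p. For instance
  ∂ce = e − c.
The 6×15 boundary matrix has rank 5 and Smith normal form diag(1,1,1,1,1).

∂_2: C_2 → C_1 acts by ∂[p,q,r] = [q,r] − [p,r] + [p,q]. For instance
  ∂def = ef − df + de,
  ∂abe = be − ae + ab.
The 15×10 boundary matrix has rank 10 and Smith normal form diag(1,1,1,1,1,1,1,1,1,2).

From H_k ≅ ker(∂_k) / im(∂_{k+1}) we obtain:

  H_0: rank C_0 − rank ∂_1 = 6 − 5 = 1, and the invariant factors of ∂_1 are all 1, so H_0 ≅ Z.
  H_1: rank ker ∂_1 − rank ∂_2 = (15 − 5) − 10 = 0, and ∂_2 has invariant factor 2 > 1, so H_1 ≅ Z/2.
  H_2: rank ker ∂_2 − rank ∂_3 = (10 − 10) − 0 = 0, and there is no ∂_3, so H_2 ≅ 0.

As a check, the Euler characteristic is 6 − 15 + 10 = 1, which agrees with 1 − 0 + 0 = 1.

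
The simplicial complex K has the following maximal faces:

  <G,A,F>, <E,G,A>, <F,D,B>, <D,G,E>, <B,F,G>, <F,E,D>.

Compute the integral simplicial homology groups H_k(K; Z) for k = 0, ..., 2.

Take the total order A < B < D < E < F < G on the vertex set. Then K (dimension 2) consists of the simplices:

  0-simplices (6): A, B, D, E, F, G
  1-simplices (12): AE, AF, AG, BD, BF, BG, DE, DF, DG, EF, EG, FG
  2-simplices (6): AEG, AFG, BDF, BFG, DEF, DEG

so the chain groups are C_0 ≅ Z^6, C_1 ≅ Z^12, C_2 ≅ Z^6.

∂_1: C_1 → C_0 maps an edge to its endpoints' difference, ∂[p,q] = q − p. For instance
  ∂AE = E − A.
The resulting 6×12 matrix has rank 5, and its Smith normal form has invariant factors (1,1,1,1,1).

The boundary map ∂_2: C_2 → C_1 sends each 2-simplex [p,q,r] to [q,r] − [p,r] + [p,q]. For instance
  ∂AFG = FG − AG + AF,
  ∂AEG = EG − AG + AE.
As a 12×6 matrix over Z this has rank 6, with invariant factors (1,1,1,1,1,1).

Computing H_k = (kernel of ∂_k) / (image of ∂_{k+1}):

  H_0: rank C_0 − rank ∂_1 = 6 − 5 = 1, and the invariant factors of ∂_1 are all 1, so H_0 = Z.
  H_1: rank ker ∂_1 − rank ∂_2 = (12 − 5) − 6 = 1, and the invariant factors of ∂_2 are all 1, so H_1 = Z.
  H_2: rank ker ∂_2 − rank ∂_3 = (6 − 6) − 0 = 0, and there is no ∂_3, so H_2 = 0.

H_0 = Z,  H_1 = Z,  H_2 = 0.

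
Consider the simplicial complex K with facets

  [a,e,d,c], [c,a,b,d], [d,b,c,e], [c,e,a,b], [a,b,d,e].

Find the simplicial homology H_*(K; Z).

H_0 = Z,  H_1 = 0,  H_2 = 0,  H_3 = Z.

K has 5 vertices, 10 edges, 10 triangles, 5 3-simplices.
rank ∂_0 = 0, rank ∂_1 = 4 ⇒ b_0 = 5 − 0 − 4 = 1; all invariant factors of ∂_1 are 1 so no torsion. So H_0 = Z.
rank ∂_1 = 4, rank ∂_2 = 6 ⇒ b_1 = 10 − 4 − 6 = 0; all invariant factors of ∂_2 are 1 so no torsion. So H_1 = 0.
rank ∂_2 = 6, rank ∂_3 = 4 ⇒ b_2 = 10 − 6 − 4 = 0; all invariant factors of ∂_3 are 1 so no torsion. So H_2 = 0.
rank ∂_3 = 4, rank ∂_4 = 0 ⇒ b_3 = 5 − 4 − 0 = 1. So H_3 = Z.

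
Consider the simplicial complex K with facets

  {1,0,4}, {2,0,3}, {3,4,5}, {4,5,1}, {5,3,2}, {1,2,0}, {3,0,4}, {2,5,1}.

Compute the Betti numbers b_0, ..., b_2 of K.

b_0 = 1, b_1 = 0, b_2 = 1.

K has 6 vertices, 12 edges, 8 triangles.
rank ∂_0 = 0, rank ∂_1 = 5 ⇒ b_0 = 6 − 0 − 5 = 1; all invariant factors of ∂_1 are 1 so no torsion. So H_0 = Z.
rank ∂_1 = 5, rank ∂_2 = 7 ⇒ b_1 = 12 − 5 − 7 = 0; all invariant factors of ∂_2 are 1 so no torsion. So H_1 = 0.
rank ∂_2 = 7, rank ∂_3 = 0 ⇒ b_2 = 8 − 7 − 0 = 1. So H_2 = Z.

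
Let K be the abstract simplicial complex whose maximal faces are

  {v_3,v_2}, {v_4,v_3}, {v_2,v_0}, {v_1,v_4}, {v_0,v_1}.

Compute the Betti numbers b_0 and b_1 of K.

b_0 = 1, b_1 = 1.

Order the vertices as v_0 < v_1 < v_2 < v_3 < v_4. Listing each simplex with vertices in this order, K has dimension 1 with simplices:

  0-simplices (5): [v_0], [v_1], [v_2], [v_3], [v_4]
  1-simplices (5): [v_0,v_1], [v_0,v_2], [v_1,v_4], [v_2,v_3], [v_3,v_4]

giving chain groups C_0 ≅ Z^5, C_1 ≅ Z^5.

∂_1: C_1 → C_0 maps an edge to its endpoints' difference, ∂[p,q] = q − p.
As a 5×5 matrix over Z this has rank 4, with invariant factors (1,1,1,1).

Computing H_k = (kernel of ∂_k) / (image of ∂_{k+1}):

  H_0: rank C_0 − rank ∂_1 = 5 − 4 = 1, and the invariant factors of ∂_1 are all 1, so H_0 ≅ Z.
  H_1: rank ker ∂_1 − rank ∂_2 = (5 − 4) − 0 = 1, and there is no ∂_2, so H_1 ≅ Z.

As a check, the Euler characteristic is 5 − 5 = 0, which agrees with 1 − 1 = 0.

Hence the Betti numbers are b_0 = 1, b_1 = 1.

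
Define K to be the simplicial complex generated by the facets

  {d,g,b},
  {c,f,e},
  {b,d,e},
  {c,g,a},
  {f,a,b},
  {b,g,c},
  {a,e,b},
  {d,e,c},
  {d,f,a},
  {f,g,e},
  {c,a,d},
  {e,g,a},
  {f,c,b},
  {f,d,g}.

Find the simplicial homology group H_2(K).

H_2 = Z.

Order the vertices as a < b < c < d < e < f < g. Listing each simplex with vertices in this order, K has dimension 2 with simplices:

  0-simplices (7): a, b, c, d, e, f, g
  1-simplices (21): ab, ac, ad, ae, af, ag, bc, bd, be, bf, bg, cd, ce, cf, cg, de, df, dg, ef, eg, fg
  2-simplices (14): abe, abf, acd, acg, adf, aeg, bcf, bcg, bde, bdg, cde, cef, dfg, efg

so the chain groups are C_0 ≅ Z^7, C_1 ≅ Z^21, C_2 ≅ Z^14.

∂_1: C_1 → C_0 is given by ∂[p,q] = [q] − [p].
The 7×21 boundary matrix has rank 6 and Smith normal form diag(1,1,1,1,1,1).

∂_2: C_2 → C_1 sends each 2-simplex [p,q,r] to [q,r] − [p,r] + [p,q]. For instance
  ∂aeg = eg − ag + ae,
  ∂acd = cd − ad + ac.
The resulting 21×14 matrix has rank 13, and its Smith normal form has invariant factors (1,1,1,1,1,1,1,1,1,1,1,1,1).

From H_k ≅ ker(∂_k) / im(∂_{k+1}) we obtain:

  H_2: rank ker ∂_2 − rank ∂_3 = (14 − 13) − 0 = 1, and there is no ∂_3, so H_2 ≅ Z.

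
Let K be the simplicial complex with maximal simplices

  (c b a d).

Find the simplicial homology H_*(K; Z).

Take the total order a < b < c < d on the vertex set. Then K (dimension 3) consists of the simplices:

  0-simplices (4): a, b, c, d
  1-simplices (6): ab, ac, ad, bc, bd, cd
  2-simplices (4): abc, abd, acd, bcd
  3-simplices (1): abcd

so the chain groups are C_0 ≅ Z^4, C_1 ≅ Z^6, C_2 ≅ Z^4, C_3 ≅ Z^1.

∂_1: C_1 → C_0 maps an edge to its endpoints' difference, ∂[p,q] = q − p. For instance
  ∂cd = d − c.
As a 4×6 matrix over Z this has rank 3, with invariant factors (1,1,1).

∂_2: C_2 → C_1 sends each 2-simplex [p,q,r] to [q,r] − [p,r] + [p,q]. For instance
  ∂abd = bd − ad + ab,
  ∂bcd = cd − bd + bc.
The 6×4 boundary matrix has rank 3 and Smith normal form diag(1,1,1).

Boundary ∂_3: C_3 → C_2 sends each 3-simplex σ to the alternating sum Σ_i (−1)^i (σ with its i-th vertex removed). For instance
  ∂abcd = bcd − acd + abd − abc.
The resulting 4×1 matrix has rank 1, and its Smith normal form has invariant factors (1).

Now H_k = ker ∂_k / im ∂_{k+1}, so:

  H_0: rank C_0 − rank ∂_1 = 4 − 3 = 1, and the invariant factors of ∂_1 are all 1, so H_0 = Z.
  H_1: rank ker ∂_1 − rank ∂_2 = (6 − 3) − 3 = 0, and the invariant factors of ∂_2 are all 1, so H_1 = 0.
  H_2: rank ker ∂_2 − rank ∂_3 = (4 − 3) − 1 = 0, and the invariant factors of ∂_3 are all 1, so H_2 = 0.
  H_3: rank ker ∂_3 − rank ∂_4 = (1 − 1) − 0 = 0, and there is no ∂_4, so H_3 = 0.

(K is a triangulation of the 3-simplex.)

H_0 = Z,  H_1 = 0,  H_2 = 0,  H_3 = 0.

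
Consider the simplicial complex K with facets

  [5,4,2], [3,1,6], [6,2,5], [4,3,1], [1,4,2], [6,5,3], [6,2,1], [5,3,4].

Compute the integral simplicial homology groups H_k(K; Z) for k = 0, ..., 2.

K has 6 vertices, 12 edges, 8 triangles.
rank ∂_0 = 0, rank ∂_1 = 5 ⇒ b_0 = 6 − 0 − 5 = 1; all invariant factors of ∂_1 are 1 so no torsion. So H_0 ≅ Z.
rank ∂_1 = 5, rank ∂_2 = 7 ⇒ b_1 = 12 − 5 − 7 = 0; all invariant factors of ∂_2 are 1 so no torsion. So H_1 ≅ 0.
rank ∂_2 = 7, rank ∂_3 = 0 ⇒ b_2 = 8 − 7 − 0 = 1. So H_2 ≅ Z.

H_0 ≅ Z,  H_1 = 0,  H_2 ≅ Z.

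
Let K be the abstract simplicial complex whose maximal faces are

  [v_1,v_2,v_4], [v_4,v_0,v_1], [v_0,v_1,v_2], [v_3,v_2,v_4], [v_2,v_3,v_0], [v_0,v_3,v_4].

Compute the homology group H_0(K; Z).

H_0 = Z.

We work with the vertex ordering v_0 < v_1 < v_2 < v_3 < v_4. The simplices of K, each written with vertices in increasing order, are:

  0-simplices (5): [v_0], [v_1], [v_2], [v_3], [v_4]
  1-simplices (9): [v_0,v_1], [v_0,v_2], [v_0,v_3], [v_0,v_4], [v_1,v_2], [v_1,v_4], [v_2,v_3], [v_2,v_4], [v_3,v_4]
  2-simplices (6): [v_0,v_1,v_2], [v_0,v_1,v_4], [v_0,v_2,v_3], [v_0,v_3,v_4], [v_1,v_2,v_4], [v_2,v_3,v_4]

Hence C_0 ≅ Z^5, C_1 ≅ Z^9, C_2 ≅ Z^6.

The boundary map ∂_1: C_1 → C_0 is given by ∂[p,q] = [q] − [p]. For instance
  ∂[v_1,v_4] = [v_4] − [v_1].
The resulting 5×9 matrix has rank 4, and its Smith normal form has invariant factors (1,1,1,1).

The boundary map ∂_2: C_2 → C_1 acts by ∂[p,q,r] = [q,r] − [p,r] + [p,q]. For instance
  ∂[v_0,v_1,v_4] = [v_1,v_4] − [v_0,v_4] + [v_0,v_1],
  ∂[v_0,v_1,v_2] = [v_1,v_2] − [v_0,v_2] + [v_0,v_1].
This gives a 9×6 integer matrix of rank 5; reducing to Smith normal form yields diagonal entries (1,1,1,1,1).

Now H_k = ker ∂_k / im ∂_{k+1}, so:

  H_0: rank C_0 − rank ∂_1 = 5 − 4 = 1, and the invariant factors of ∂_1 are all 1, so H_0 = Z.

(K is a triangulation of the 2-sphere S^2.)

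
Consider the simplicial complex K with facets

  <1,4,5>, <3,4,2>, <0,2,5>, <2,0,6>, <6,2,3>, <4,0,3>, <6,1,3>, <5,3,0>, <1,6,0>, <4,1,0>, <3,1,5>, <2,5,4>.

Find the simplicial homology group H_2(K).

H_2 = 0.

We work with the vertex ordering 0 < 1 < 2 < 3 < 4 < 5 < 6. The simplices of K, each written with vertices in increasing order, are:

  0-simplices (7): [0], [1], [2], [3], [4], [5], [6]
  1-simplices (18): [0,1], [0,2], [0,3], [0,4], [0,5], [0,6], [1,3], [1,4], [1,5], [1,6], [2,3], [2,4], [2,5], [2,6], [3,4], [3,5], [3,6], [4,5]
  2-simplices (12): [0,1,4], [0,1,6], [0,2,5], [0,2,6], [0,3,4], [0,3,5], [1,3,5], [1,3,6], [1,4,5], [2,3,4], [2,3,6], [2,4,5]

Hence C_0 ≅ Z^7, C_1 ≅ Z^18, C_2 ≅ Z^12.

∂_1: C_1 → C_0 sends each edge [p,q] (with p < q) to q − p.
The resulting 7×18 matrix has rank 6, and its Smith normal form has invariant factors (1,1,1,1,1,1).

The boundary map ∂_2: C_2 → C_1 acts by ∂[p,q,r] = [q,r] − [p,r] + [p,q]. For instance
  ∂[0,1,6] = [1,6] − [0,6] + [0,1],
  ∂[2,3,4] = [3,4] − [2,4] + [2,3].
The resulting 18×12 matrix has rank 12, and its Smith normal form has invariant factors (1,1,1,1,1,1,1,1,1,1,1,2).

Now H_k = ker ∂_k / im ∂_{k+1}, so:

  H_2: rank ker ∂_2 − rank ∂_3 = (12 − 12) − 0 = 0, and there is no ∂_3, so H_2 ≅ 0.

(K is a triangulation of the real projective plane RP^2.)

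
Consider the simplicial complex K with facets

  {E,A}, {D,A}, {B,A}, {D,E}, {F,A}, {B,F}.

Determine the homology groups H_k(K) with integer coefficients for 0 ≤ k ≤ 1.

We work with the vertex ordering A < B < D < E < F. The simplices of K, each written with vertices in increasing order, are:

  0-simplices (5): A, B, D, E, F
  1-simplices (6): AB, AD, AE, AF, BF, DE

so the chain groups are C_0 ≅ Z^5, C_1 ≅ Z^6.

Boundary ∂_1: C_1 → C_0 maps an edge to its endpoints' difference, ∂[p,q] = q − p.
The 5×6 boundary matrix has rank 4 and Smith normal form diag(1,1,1,1).

Now H_k = ker ∂_k / im ∂_{k+1}, so:

  H_0: rank C_0 − rank ∂_1 = 5 − 4 = 1, and the invariant factors of ∂_1 are all 1, so H_0 ≅ Z.
  H_1: rank ker ∂_1 − rank ∂_2 = (6 − 4) − 0 = 2, and there is no ∂_2, so H_1 ≅ Z^2.

H_0 ≅ Z,  H_1 ≅ Z^2.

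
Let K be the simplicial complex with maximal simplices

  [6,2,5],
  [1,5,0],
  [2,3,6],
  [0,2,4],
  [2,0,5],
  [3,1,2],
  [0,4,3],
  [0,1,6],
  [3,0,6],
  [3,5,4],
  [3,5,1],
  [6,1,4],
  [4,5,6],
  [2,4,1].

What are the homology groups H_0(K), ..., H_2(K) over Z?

Fix the vertex order 0 < 1 < 2 < 3 < 4 < 5 < 6 and write every simplex with vertices in increasing order. Then dim K = 2 and the simplices of K are:

  0-simplices (7): [0], [1], [2], [3], [4], [5], [6]
  1-simplices (21): [0,1], [0,2], [0,3], [0,4], [0,5], [0,6], [1,2], [1,3], [1,4], [1,5], [1,6], [2,3], [2,4], [2,5], [2,6], [3,4], [3,5], [3,6], [4,5], [4,6], [5,6]
  2-simplices (14): [0,1,5], [0,1,6], [0,2,4], [0,2,5], [0,3,4], [0,3,6], [1,2,3], [1,2,4], [1,3,5], [1,4,6], [2,3,6], [2,5,6], [3,4,5], [4,5,6]

so the chain groups are C_0 ≅ Z^7, C_1 ≅ Z^21, C_2 ≅ Z^14.

The boundary map ∂_1: C_1 → C_0 maps an edge to its endpoints' difference, ∂[p,q] = q − p. For instance
  ∂[3,4] = [4] − [3].
As a 7×21 matrix over Z this has rank 6, with invariant factors (1,1,1,1,1,1).

The boundary map ∂_2: C_2 → C_1 sends each 2-simplex [p,q,r] to [q,r] − [p,r] + [p,q]. For instance
  ∂[0,1,5] = [1,5] − [0,5] + [0,1],
  ∂[1,3,5] = [3,5] − [1,5] + [1,3].
This gives a 21×14 integer matrix of rank 13; reducing to Smith normal form yields diagonal entries (1,1,1,1,1,1,1,1,1,1,1,1,1).

Now H_k = ker ∂_k / im ∂_{k+1}, so:

  H_0: rank C_0 − rank ∂_1 = 7 − 6 = 1, and the invariant factors of ∂_1 are all 1, so H_0 = Z.
  H_1: rank ker ∂_1 − rank ∂_2 = (21 − 6) − 13 = 2, and the invariant factors of ∂_2 are all 1, so H_1 = Z^2.
  H_2: rank ker ∂_2 − rank ∂_3 = (14 − 13) − 0 = 1, and there is no ∂_3, so H_2 = Z.

As a check, the Euler characteristic is 7 − 21 + 14 = 0, which agrees with 1 − 2 + 1 = 0.
(K is a triangulation of the torus T^2.)

H_0 ≅ Z,  H_1 ≅ Z^2,  H_2 ≅ Z.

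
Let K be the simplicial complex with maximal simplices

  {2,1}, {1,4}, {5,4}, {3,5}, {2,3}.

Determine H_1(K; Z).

H_1 ≅ Z.

Order the vertices as 1 < 2 < 3 < 4 < 5. Listing each simplex with vertices in this order, K has dimension 1 with simplices:

  0-simplices (5): [1], [2], [3], [4], [5]
  1-simplices (5): [1,2], [1,4], [2,3], [3,5], [4,5]

so the chain groups are C_0 ≅ Z^5, C_1 ≅ Z^5.

Boundary ∂_1: C_1 → C_0 is given by ∂[p,q] = [q] − [p]. For instance
  ∂[1,2] = [2] − [1].
As a 5×5 matrix over Z this has rank 4, with invariant factors (1,1,1,1).

Now H_k = ker ∂_k / im ∂_{k+1}, so:

  H_1: rank ker ∂_1 − rank ∂_2 = (5 − 4) − 0 = 1, and there is no ∂_2, so H_1 = Z.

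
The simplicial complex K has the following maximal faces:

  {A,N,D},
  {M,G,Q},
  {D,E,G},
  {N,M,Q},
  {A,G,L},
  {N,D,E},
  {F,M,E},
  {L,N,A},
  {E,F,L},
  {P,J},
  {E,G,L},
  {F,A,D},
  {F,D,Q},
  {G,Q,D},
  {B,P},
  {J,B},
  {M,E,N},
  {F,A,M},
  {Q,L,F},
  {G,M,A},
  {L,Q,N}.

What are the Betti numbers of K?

Order the vertices as A < B < D < E < F < G < J < L < M < N < P < Q. Listing each simplex with vertices in this order, K has dimension 2 with simplices:

  0-simplices (12): A, B, D, E, F, G, J, L, M, N, P, Q
  1-simplices (30): AD, AF, AG, AL, AM, AN, BJ, BP, DE, DF, DG, DN, DQ, EF, EG, EL, EM, EN, FL, FM, FQ, GL, GM, GQ, JP, LN, LQ, MN, MQ, NQ
  2-simplices (18): ADF, ADN, AFM, AGL, AGM, ALN, DEG, DEN, DFQ, DGQ, EFL, EFM, EGL, EMN, FLQ, GMQ, LNQ, MNQ

so the chain groups are C_0 ≅ Z^12, C_1 ≅ Z^30, C_2 ≅ Z^18.

The boundary map ∂_1: C_1 → C_0 is given by ∂[p,q] = [q] − [p]. For instance
  ∂AN = N − A.
As a 12×30 matrix over Z this has rank 10, with invariant factors (1,1,1,1,1,1,1,1,1,1).

∂_2: C_2 → C_1 acts by ∂[p,q,r] = [q,r] − [p,r] + [p,q]. For instance
  ∂ALN = LN − AN + AL,
  ∂MNQ = NQ − MQ + MN.
The resulting 30×18 matrix has rank 17, and its Smith normal form has invariant factors (1,1,1,1,1,1,1,1,1,1,1,1,1,1,1,1,1).

Now H_k = ker ∂_k / im ∂_{k+1}, so:

  H_0: rank C_0 − rank ∂_1 = 12 − 10 = 2, and the invariant factors of ∂_1 are all 1, so H_0 = Z^2.
  H_1: rank ker ∂_1 − rank ∂_2 = (30 − 10) − 17 = 3, and the invariant factors of ∂_2 are all 1, so H_1 = Z^3.
  H_2: rank ker ∂_2 − rank ∂_3 = (18 − 17) − 0 = 1, and there is no ∂_3, so H_2 = Z.

As a check, the Euler characteristic is 12 − 30 + 18 = 0, which agrees with 2 − 3 + 1 = 0.

Hence the Betti numbers are b_0 = 2, b_1 = 3, b_2 = 1.

b_0 = 2, b_1 = 3, b_2 = 1.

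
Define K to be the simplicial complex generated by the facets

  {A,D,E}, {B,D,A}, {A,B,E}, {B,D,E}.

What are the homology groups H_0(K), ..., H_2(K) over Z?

We work with the vertex ordering A < B < D < E. The simplices of K, each written with vertices in increasing order, are:

  0-simplices (4): A, B, D, E
  1-simplices (6): AB, AD, AE, BD, BE, DE
  2-simplices (4): ABD, ABE, ADE, BDE

Hence C_0 ≅ Z^4, C_1 ≅ Z^6, C_2 ≅ Z^4.

∂_1: C_1 → C_0 sends each edge [p,q] (with p < q) to q − p. For instance
  ∂AE = E − A.
The resulting 4×6 matrix has rank 3, and its Smith normal form has invariant factors (1,1,1).

∂_2: C_2 → C_1 sends each 2-simplex [p,q,r] to [q,r] − [p,r] + [p,q]. For instance
  ∂ABD = BD − AD + AB,
  ∂ABE = BE − AE + AB.
This gives a 6×4 integer matrix of rank 3; reducing to Smith normal form yields diagonal entries (1,1,1).

Reading off H_k = ker ∂_k / im ∂_{k+1}:

  H_0: rank C_0 − rank ∂_1 = 4 − 3 = 1, and the invariant factors of ∂_1 are all 1, so H_0 ≅ Z.
  H_1: rank ker ∂_1 − rank ∂_2 = (6 − 3) − 3 = 0, and the invariant factors of ∂_2 are all 1, so H_1 ≅ 0.
  H_2: rank ker ∂_2 − rank ∂_3 = (4 − 3) − 0 = 1, and there is no ∂_3, so H_2 ≅ Z.

H_0 = Z,  H_1 = 0,  H_2 = Z.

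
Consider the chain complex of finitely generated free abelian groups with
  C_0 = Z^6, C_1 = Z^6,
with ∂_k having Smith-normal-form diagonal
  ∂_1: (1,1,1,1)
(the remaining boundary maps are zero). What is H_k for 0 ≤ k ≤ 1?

H_0: b_0 = 6 − 0 − 4 = 2; torsion from ∂_1 factors > 1: none. So H_0 = Z^2.
H_1: b_1 = 6 − 4 − 0 = 2; torsion from ∂_2 factors > 1: none. So H_1 = Z^2.

H_0 = Z^2,  H_1 = Z^2.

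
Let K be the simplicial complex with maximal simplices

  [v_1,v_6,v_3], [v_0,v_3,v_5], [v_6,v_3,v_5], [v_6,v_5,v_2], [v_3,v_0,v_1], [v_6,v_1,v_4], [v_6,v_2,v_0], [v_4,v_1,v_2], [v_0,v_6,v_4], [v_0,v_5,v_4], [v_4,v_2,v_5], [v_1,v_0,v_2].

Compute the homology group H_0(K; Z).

H_0 = Z.

K has 7 vertices, 18 edges, 12 triangles.
rank ∂_0 = 0, rank ∂_1 = 6 ⇒ b_0 = 7 − 0 − 6 = 1; all invariant factors of ∂_1 are 1 so no torsion. So H_0 ≅ Z.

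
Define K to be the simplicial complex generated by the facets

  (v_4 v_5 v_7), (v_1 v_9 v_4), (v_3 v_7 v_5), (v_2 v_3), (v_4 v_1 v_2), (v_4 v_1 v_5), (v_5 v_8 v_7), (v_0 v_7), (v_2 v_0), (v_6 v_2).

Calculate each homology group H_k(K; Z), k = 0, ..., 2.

We work with the vertex ordering v_0 < v_1 < v_2 < v_3 < v_4 < v_5 < v_6 < v_7 < v_8 < v_9. The simplices of K, each written with vertices in increasing order, are:

  0-simplices (10): [v_0], [v_1], [v_2], [v_3], [v_4], [v_5], [v_6], [v_7], [v_8], [v_9]
  1-simplices (17): (17 of them)
  2-simplices (6): [v_1,v_2,v_4], [v_1,v_4,v_5], [v_1,v_4,v_9], [v_3,v_5,v_7], [v_4,v_5,v_7], [v_5,v_7,v_8]

giving chain groups C_0 ≅ Z^10, C_1 ≅ Z^17, C_2 ≅ Z^6.

Boundary ∂_1: C_1 → C_0 sends each edge [p,q] (with p < q) to q − p.
The 10×17 boundary matrix has rank 9 and Smith normal form diag(1,1,1,1,1,1,1,1,1).

Boundary ∂_2: C_2 → C_1 maps a triangle to the signed sum of its edges. For instance
  ∂[v_1,v_4,v_9] = [v_4,v_9] − [v_1,v_9] + [v_1,v_4],
  ∂[v_3,v_5,v_7] = [v_5,v_7] − [v_3,v_7] + [v_3,v_5].
This gives a 17×6 integer matrix of rank 6; reducing to Smith normal form yields diagonal entries (1,1,1,1,1,1).

Computing H_k = (kernel of ∂_k) / (image of ∂_{k+1}):

  H_0: rank C_0 − rank ∂_1 = 10 − 9 = 1, and the invariant factors of ∂_1 are all 1, so H_0 = Z.
  H_1: rank ker ∂_1 − rank ∂_2 = (17 − 9) − 6 = 2, and the invariant factors of ∂_2 are all 1, so H_1 = Z^2.
  H_2: rank ker ∂_2 − rank ∂_3 = (6 − 6) − 0 = 0, and there is no ∂_3, so H_2 = 0.

As a check, the Euler characteristic is 10 − 17 + 6 = -1, which agrees with 1 − 2 + 0 = -1.

H_0 ≅ Z,  H_1 ≅ Z^2,  H_2 = 0.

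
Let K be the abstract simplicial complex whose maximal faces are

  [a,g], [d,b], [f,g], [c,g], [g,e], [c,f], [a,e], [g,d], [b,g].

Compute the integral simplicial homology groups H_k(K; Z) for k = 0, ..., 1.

K has 7 vertices, 9 edges.
rank ∂_0 = 0, rank ∂_1 = 6 ⇒ b_0 = 7 − 0 − 6 = 1; all invariant factors of ∂_1 are 1 so no torsion. So H_0 ≅ Z.
rank ∂_1 = 6, rank ∂_2 = 0 ⇒ b_1 = 9 − 6 − 0 = 3. So H_1 ≅ Z^3.

H_0 = Z,  H_1 = Z^3.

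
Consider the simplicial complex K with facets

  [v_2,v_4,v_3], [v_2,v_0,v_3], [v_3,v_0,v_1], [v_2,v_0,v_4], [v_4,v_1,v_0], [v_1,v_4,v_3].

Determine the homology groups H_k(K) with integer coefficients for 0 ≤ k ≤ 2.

H_0 = Z,  H_1 = 0,  H_2 = Z.

Take the total order v_0 < v_1 < v_2 < v_3 < v_4 on the vertex set. Then K (dimension 2) consists of the simplices:

  0-simplices (5): [v_0], [v_1], [v_2], [v_3], [v_4]
  1-simplices (9): [v_0,v_1], [v_0,v_2], [v_0,v_3], [v_0,v_4], [v_1,v_3], [v_1,v_4], [v_2,v_3], [v_2,v_4], [v_3,v_4]
  2-simplices (6): [v_0,v_1,v_3], [v_0,v_1,v_4], [v_0,v_2,v_3], [v_0,v_2,v_4], [v_1,v_3,v_4], [v_2,v_3,v_4]

giving chain groups C_0 ≅ Z^5, C_1 ≅ Z^9, C_2 ≅ Z^6.

∂_1: C_1 → C_0 maps an edge to its endpoints' difference, ∂[p,q] = q − p.
This gives a 5×9 integer matrix of rank 4; reducing to Smith normal form yields diagonal entries (1,1,1,1).

Boundary ∂_2: C_2 → C_1 sends each 2-simplex [p,q,r] to [q,r] − [p,r] + [p,q]. For instance
  ∂[v_0,v_2,v_3] = [v_2,v_3] − [v_0,v_3] + [v_0,v_2],
  ∂[v_0,v_1,v_3] = [v_1,v_3] − [v_0,v_3] + [v_0,v_1].
The resulting 9×6 matrix has rank 5, and its Smith normal form has invariant factors (1,1,1,1,1).

Reading off H_k = ker ∂_k / im ∂_{k+1}:

  H_0: rank C_0 − rank ∂_1 = 5 − 4 = 1, and the invariant factors of ∂_1 are all 1, so H_0 ≅ Z.
  H_1: rank ker ∂_1 − rank ∂_2 = (9 − 4) − 5 = 0, and the invariant factors of ∂_2 are all 1, so H_1 ≅ 0.
  H_2: rank ker ∂_2 − rank ∂_3 = (6 − 5) − 0 = 1, and there is no ∂_3, so H_2 ≅ Z.

(K is a triangulation of the 2-sphere S^2.)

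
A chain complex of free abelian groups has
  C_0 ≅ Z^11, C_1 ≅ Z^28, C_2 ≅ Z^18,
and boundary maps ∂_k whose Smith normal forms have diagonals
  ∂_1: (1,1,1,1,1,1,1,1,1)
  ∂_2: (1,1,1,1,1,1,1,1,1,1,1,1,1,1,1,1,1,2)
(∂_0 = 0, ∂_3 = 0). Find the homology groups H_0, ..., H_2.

H_0: b_0 = 11 − 0 − 9 = 2; torsion from ∂_1 factors > 1: none. So H_0 ≅ Z^2.
H_1: b_1 = 28 − 9 − 18 = 1; torsion from ∂_2 factors > 1: [2]. So H_1 ≅ Z ⊕ Z_2.
H_2: b_2 = 18 − 18 − 0 = 0; torsion from ∂_3 factors > 1: none. So H_2 ≅ 0.

H_0 ≅ Z^2,  H_1 ≅ Z ⊕ Z_2,  H_2 = 0.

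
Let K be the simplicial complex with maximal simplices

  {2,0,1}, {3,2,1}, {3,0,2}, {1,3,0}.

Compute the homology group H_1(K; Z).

H_1 = 0.

Order the vertices as 0 < 1 < 2 < 3. Listing each simplex with vertices in this order, K has dimension 2 with simplices:

  0-simplices (4): [0], [1], [2], [3]
  1-simplices (6): [0,1], [0,2], [0,3], [1,2], [1,3], [2,3]
  2-simplices (4): [0,1,2], [0,1,3], [0,2,3], [1,2,3]

Hence C_0 ≅ Z^4, C_1 ≅ Z^6, C_2 ≅ Z^4.

Boundary ∂_1: C_1 → C_0 is given by ∂[p,q] = [q] − [p]. For instance
  ∂[1,3] = [3] − [1].
The 4×6 boundary matrix has rank 3 and Smith normal form diag(1,1,1).

The boundary map ∂_2: C_2 → C_1 acts by ∂[p,q,r] = [q,r] − [p,r] + [p,q]. For instance
  ∂[0,1,2] = [1,2] − [0,2] + [0,1],
  ∂[0,2,3] = [2,3] − [0,3] + [0,2].
The 6×4 boundary matrix has rank 3 and Smith normal form diag(1,1,1).

From H_k ≅ ker(∂_k) / im(∂_{k+1}) we obtain:

  H_1: rank ker ∂_1 − rank ∂_2 = (6 − 3) − 3 = 0, and the invariant factors of ∂_2 are all 1, so H_1 = 0.

(K is a triangulation of the 2-sphere S^2.)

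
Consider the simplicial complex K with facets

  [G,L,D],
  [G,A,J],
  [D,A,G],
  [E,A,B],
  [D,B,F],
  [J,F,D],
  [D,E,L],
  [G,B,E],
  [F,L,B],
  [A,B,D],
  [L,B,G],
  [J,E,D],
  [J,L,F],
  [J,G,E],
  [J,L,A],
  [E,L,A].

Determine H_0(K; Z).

Take the total order A < B < D < E < F < G < J < L on the vertex set. Then K (dimension 2) consists of the simplices:

  0-simplices (8): A, B, D, E, F, G, J, L
  1-simplices (24): AB, AD, AE, AG, AJ, AL, BD, BE, BF, BG, BL, DE, DF, DG, DJ, DL, EG, EJ, EL, FJ, FL, GJ, GL, JL
  2-simplices (16): ABD, ABE, ADG, AEL, AGJ, AJL, BDF, BEG, BFL, BGL, DEJ, DEL, DFJ, DGL, EGJ, FJL

so the chain groups are C_0 ≅ Z^8, C_1 ≅ Z^24, C_2 ≅ Z^16.

∂_1: C_1 → C_0 sends each edge [p,q] (with p < q) to q − p. For instance
  ∂BD = D − B.
As a 8×24 matrix over Z this has rank 7, with invariant factors (1,1,1,1,1,1,1).

The boundary map ∂_2: C_2 → C_1 sends each 2-simplex [p,q,r] to [q,r] − [p,r] + [p,q]. For instance
  ∂BDF = DF − BF + BD,
  ∂DGL = GL − DL + DG.
As a 24×16 matrix over Z this has rank 15, with invariant factors (1,1,1,1,1,1,1,1,1,1,1,1,1,1,1).

From H_k ≅ ker(∂_k) / im(∂_{k+1}) we obtain:

  H_0: rank C_0 − rank ∂_1 = 8 − 7 = 1, and the invariant factors of ∂_1 are all 1, so H_0 ≅ Z.

H_0 = Z.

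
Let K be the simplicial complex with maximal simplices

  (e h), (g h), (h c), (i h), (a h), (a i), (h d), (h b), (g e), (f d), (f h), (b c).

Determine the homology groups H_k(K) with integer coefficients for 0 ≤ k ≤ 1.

Order the vertices as a < b < c < d < e < f < g < h < i. Listing each simplex with vertices in this order, K has dimension 1 with simplices:

  0-simplices (9): a, b, c, d, e, f, g, h, i
  1-simplices (12): ah, ai, bc, bh, ch, df, dh, eg, eh, fh, gh, hi

so the chain groups are C_0 ≅ Z^9, C_1 ≅ Z^12.

Boundary ∂_1: C_1 → C_0 maps an edge to its endpoints' difference, ∂[p,q] = q − p.
This gives a 9×12 integer matrix of rank 8; reducing to Smith normal form yields diagonal entries (1,1,1,1,1,1,1,1).

Computing H_k = (kernel of ∂_k) / (image of ∂_{k+1}):

  H_0: rank C_0 − rank ∂_1 = 9 − 8 = 1, and the invariant factors of ∂_1 are all 1, so H_0 = Z.
  H_1: rank ker ∂_1 − rank ∂_2 = (12 − 8) − 0 = 4, and there is no ∂_2, so H_1 = Z^4.

H_0 = Z,  H_1 = Z^4.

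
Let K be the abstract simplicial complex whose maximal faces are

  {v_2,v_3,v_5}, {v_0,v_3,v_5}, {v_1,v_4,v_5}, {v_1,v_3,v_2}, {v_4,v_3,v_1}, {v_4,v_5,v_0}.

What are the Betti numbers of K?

Take the total order v_0 < v_1 < v_2 < v_3 < v_4 < v_5 on the vertex set. Then K (dimension 2) consists of the simplices:

  0-simplices (6): [v_0], [v_1], [v_2], [v_3], [v_4], [v_5]
  1-simplices (12): [v_0,v_3], [v_0,v_4], [v_0,v_5], [v_1,v_2], [v_1,v_3], [v_1,v_4], [v_1,v_5], [v_2,v_3], [v_2,v_5], [v_3,v_4], [v_3,v_5], [v_4,v_5]
  2-simplices (6): [v_0,v_3,v_5], [v_0,v_4,v_5], [v_1,v_2,v_3], [v_1,v_3,v_4], [v_1,v_4,v_5], [v_2,v_3,v_5]

giving chain groups C_0 ≅ Z^6, C_1 ≅ Z^12, C_2 ≅ Z^6.

Boundary ∂_1: C_1 → C_0 sends each edge [p,q] (with p < q) to q − p. For instance
  ∂[v_2,v_3] = [v_3] − [v_2].
The 6×12 boundary matrix has rank 5 and Smith normal form diag(1,1,1,1,1).

The boundary map ∂_2: C_2 → C_1 sends each 2-simplex [p,q,r] to [q,r] − [p,r] + [p,q]. For instance
  ∂[v_2,v_3,v_5] = [v_3,v_5] − [v_2,v_5] + [v_2,v_3],
  ∂[v_1,v_3,v_4] = [v_3,v_4] − [v_1,v_4] + [v_1,v_3].
As a 12×6 matrix over Z this has rank 6, with invariant factors (1,1,1,1,1,1).

Now H_k = ker ∂_k / im ∂_{k+1}, so:

  H_0: rank C_0 − rank ∂_1 = 6 − 5 = 1, and the invariant factors of ∂_1 are all 1, so H_0 ≅ Z.
  H_1: rank ker ∂_1 − rank ∂_2 = (12 − 5) − 6 = 1, and the invariant factors of ∂_2 are all 1, so H_1 ≅ Z.
  H_2: rank ker ∂_2 − rank ∂_3 = (6 − 6) − 0 = 0, and there is no ∂_3, so H_2 ≅ 0.

Hence the Betti numbers are b_0 = 1, b_1 = 1, b_2 = 0.

b_0 = 1, b_1 = 1, b_2 = 0.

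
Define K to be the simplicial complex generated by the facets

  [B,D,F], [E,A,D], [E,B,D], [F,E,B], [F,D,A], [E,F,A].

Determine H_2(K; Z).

H_2 = Z.

Take the total order A < B < D < E < F on the vertex set. Then K (dimension 2) consists of the simplices:

  0-simplices (5): A, B, D, E, F
  1-simplices (9): AD, AE, AF, BD, BE, BF, DE, DF, EF
  2-simplices (6): ADE, ADF, AEF, BDE, BDF, BEF

so the chain groups are C_0 ≅ Z^5, C_1 ≅ Z^9, C_2 ≅ Z^6.

The boundary map ∂_1: C_1 → C_0 is given by ∂[p,q] = [q] − [p].
This gives a 5×9 integer matrix of rank 4; reducing to Smith normal form yields diagonal entries (1,1,1,1).

The boundary map ∂_2: C_2 → C_1 sends each 2-simplex [p,q,r] to [q,r] − [p,r] + [p,q]. For instance
  ∂BEF = EF − BF + BE,
  ∂AEF = EF − AF + AE.
The resulting 9×6 matrix has rank 5, and its Smith normal form has invariant factors (1,1,1,1,1).

Reading off H_k = ker ∂_k / im ∂_{k+1}:

  H_2: rank ker ∂_2 − rank ∂_3 = (6 − 5) − 0 = 1, and there is no ∂_3, so H_2 ≅ Z.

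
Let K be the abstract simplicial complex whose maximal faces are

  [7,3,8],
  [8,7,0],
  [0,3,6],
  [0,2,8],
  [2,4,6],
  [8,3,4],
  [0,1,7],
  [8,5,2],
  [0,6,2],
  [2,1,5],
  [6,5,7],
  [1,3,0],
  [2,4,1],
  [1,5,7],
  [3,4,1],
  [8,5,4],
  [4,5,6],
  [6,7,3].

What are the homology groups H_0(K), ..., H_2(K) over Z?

Take the total order 0 < 1 < 2 < 3 < 4 < 5 < 6 < 7 < 8 on the vertex set. Then K (dimension 2) consists of the simplices:

  0-simplices (9): [0], [1], [2], [3], [4], [5], [6], [7], [8]
  1-simplices (27): (27 of them)
  2-simplices (18): [0,1,3], [0,1,7], [0,2,6], [0,2,8], [0,3,6], [0,7,8], [1,2,4], [1,2,5], [1,3,4], [1,5,7], [2,4,6], [2,5,8], [3,4,8], [3,6,7], [3,7,8], [4,5,6], [4,5,8], [5,6,7]

Hence C_0 ≅ Z^9, C_1 ≅ Z^27, C_2 ≅ Z^18.

∂_1: C_1 → C_0 is given by ∂[p,q] = [q] − [p].
As a 9×27 matrix over Z this has rank 8, with invariant factors (1,1,1,1,1,1,1,1).

Boundary ∂_2: C_2 → C_1 maps a triangle to the signed sum of its edges. For instance
  ∂[1,3,4] = [3,4] − [1,4] + [1,3],
  ∂[0,1,3] = [1,3] − [0,3] + [0,1].
As a 27×18 matrix over Z this has rank 18, with invariant factors (1,1,1,1,1,1,1,1,1,1,1,1,1,1,1,1,1,2).

Computing H_k = (kernel of ∂_k) / (image of ∂_{k+1}):

  H_0: rank C_0 − rank ∂_1 = 9 − 8 = 1, and the invariant factors of ∂_1 are all 1, so H_0 = Z.
  H_1: rank ker ∂_1 − rank ∂_2 = (27 − 8) − 18 = 1, and ∂_2 has invariant factor 2 > 1, so H_1 = Z ⊕ Z/2Z.
  H_2: rank ker ∂_2 − rank ∂_3 = (18 − 18) − 0 = 0, and there is no ∂_3, so H_2 = 0.

H_0 ≅ Z,  H_1 ≅ Z ⊕ Z/2Z,  H_2 = 0.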